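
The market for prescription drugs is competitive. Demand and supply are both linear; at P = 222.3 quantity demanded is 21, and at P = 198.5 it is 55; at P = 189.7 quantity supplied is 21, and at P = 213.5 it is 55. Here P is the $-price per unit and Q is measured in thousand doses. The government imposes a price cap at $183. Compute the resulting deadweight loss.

Demand slope = (198.5 − 222.3)/(55 − 21) = −0.7, so P = 237 − 0.7Q.
Supply slope = (213.5 − 189.7)/(55 − 21) = 0.7, so P = 175 + 0.7Q.
Competitive equilibrium: 237 − 0.7Q = 175 + 0.7Q → Q* = 44.2857, P* = 206.
At the ceiling P = 183, quantity supplied = (183 − 175)/0.7 = 11.4286.
Willingness to pay at Q' = 11.4286: 237 − 0.7·11.4286 = 229.
ΔQ = 44.2857 − 11.4286 = 32.8571; wedge = 229 − 183 = 46.
The triangle = ½ × 32.8571 × 46 = $755.71 thousand.

$755.71 thousand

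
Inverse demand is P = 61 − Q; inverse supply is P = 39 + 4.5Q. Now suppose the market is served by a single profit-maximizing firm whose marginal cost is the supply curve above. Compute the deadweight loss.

1.04

Competitive equilibrium: 61 − Q = 39 + 4.5Q → Q* = 4, P* = 57.
Marginal revenue: MR = 61 − 2Q. Set MR = MC: 61 − 2Q = 39 + 4.5Q → Q_m = 3.3846.
Price P_m = 61 − 1·3.3846 = 57.6154; MC(Q_m) = 39 + 4.5·3.3846 = 54.2307.
Competitive Q* = 4, so ΔQ = 0.6154; wedge = 57.6154 − 54.2307 = 3.3847.
Deadweight loss = ½ × 0.6154 × 3.3847 = 1.04.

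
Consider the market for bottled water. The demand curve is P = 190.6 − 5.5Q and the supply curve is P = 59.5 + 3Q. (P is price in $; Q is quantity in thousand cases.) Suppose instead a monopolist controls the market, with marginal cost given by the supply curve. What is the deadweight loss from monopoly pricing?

Competitive equilibrium: 190.6 − 5.5Q = 59.5 + 3Q → Q* = 15.4235, P* = 105.7706.
Marginal revenue: MR = 190.6 − 11Q. Set MR = MC: 190.6 − 11Q = 59.5 + 3Q → Q_m = 9.3643.
Price P_m = 190.6 − 5.5·9.3643 = 139.0964; MC(Q_m) = 59.5 + 3·9.3643 = 87.5929.
Competitive Q* = 15.4235, so ΔQ = 6.0592; wedge = 139.0964 − 87.5929 = 51.5035.
The triangle = ½ × 6.0592 × 51.5035 = $156.04 thousand.

$156.04 thousand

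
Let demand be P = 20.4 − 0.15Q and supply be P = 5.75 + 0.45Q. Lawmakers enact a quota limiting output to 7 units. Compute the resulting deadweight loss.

91

Competitive equilibrium: 20.4 − 0.15Q = 5.75 + 0.45Q → Q* = 24.4167, P* = 16.7375.
At Q = 7: demand price = 20.4 − 0.15·7 = 19.35; supply price = 5.75 + 0.45·7 = 8.9.
ΔQ = 24.4167 − 7 = 17.4167; wedge = 19.35 − 8.9 = 10.45.
The triangle = ½ × 17.4167 × 10.45 = 91.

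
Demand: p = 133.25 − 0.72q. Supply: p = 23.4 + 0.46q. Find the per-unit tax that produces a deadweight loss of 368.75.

29.5

Competitive equilibrium: 133.25 − 0.72q = 23.4 + 0.46q → q* = 93.0932, p* = 66.2229.
A tax t gives Δq = t/1.18 and wedge t, so DWL = t²/2.36.
t²/2.36 = 368.75 → t² = 870.25 → t = 29.5.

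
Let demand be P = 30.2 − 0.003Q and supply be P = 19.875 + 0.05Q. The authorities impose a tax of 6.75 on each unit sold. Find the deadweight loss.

Competitive equilibrium: 30.2 − 0.003Q = 19.875 + 0.05Q → Q* = 194.8113, P* = 29.6156.
With the tax, the buyer price exceeds the seller price by 6.75: (30.2 − 0.003Q) − (19.875 + 0.05Q) = 6.75 → Q' = 67.4528.
ΔQ = 194.8113 − 67.4528 = 127.3585; the wedge equals the tax, 6.75.
DWL = ½ × 127.3585 × 6.75 = 429.83.

429.83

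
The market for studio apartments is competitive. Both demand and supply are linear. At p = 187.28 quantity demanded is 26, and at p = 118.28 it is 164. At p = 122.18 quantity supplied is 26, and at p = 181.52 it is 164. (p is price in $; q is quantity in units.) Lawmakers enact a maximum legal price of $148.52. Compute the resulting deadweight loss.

Demand slope = (118.28 − 187.28)/(164 − 26) = −0.5, so p = 200.28 − 0.5q.
Supply slope = (181.52 − 122.18)/(164 − 26) = 0.43, so p = 111 + 0.43q.
Competitive equilibrium: 200.28 − 0.5q = 111 + 0.43q → q* = 96, p* = 152.28.
At the ceiling p = 148.52, quantity supplied = (148.52 − 111)/0.43 = 87.2558.
Willingness to pay at q' = 87.2558: 200.28 − 0.5·87.2558 = 156.6521.
Δq = 96 − 87.2558 = 8.7442; wedge = 156.6521 − 148.52 = 8.1321.
Deadweight loss = ½ × 8.7442 × 8.1321 = $35.55.

$35.55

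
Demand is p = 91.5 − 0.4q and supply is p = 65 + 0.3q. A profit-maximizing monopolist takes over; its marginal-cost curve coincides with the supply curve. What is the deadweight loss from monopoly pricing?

Competitive equilibrium: 91.5 − 0.4q = 65 + 0.3q → q* = 37.8571, p* = 76.3571.
Marginal revenue: MR = 91.5 − 0.8q. Set MR = MC: 91.5 − 0.8q = 65 + 0.3q → q_m = 24.0909.
Price p_m = 91.5 − 0.4·24.0909 = 81.8636; MC(q_m) = 65 + 0.3·24.0909 = 72.2273.
Competitive q* = 37.8571, so Δq = 13.7662; wedge = 81.8636 − 72.2273 = 9.6363.
Deadweight loss = ½ × 13.7662 × 9.6363 = 66.33.

66.33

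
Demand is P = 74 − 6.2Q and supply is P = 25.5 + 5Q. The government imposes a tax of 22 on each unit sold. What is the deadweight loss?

Competitive equilibrium: 74 − 6.2Q = 25.5 + 5Q → Q* = 4.3304, P* = 47.1518.
With the tax, the buyer price exceeds the seller price by 22: (74 − 6.2Q) − (25.5 + 5Q) = 22 → Q' = 2.3661.
ΔQ = 4.3304 − 2.3661 = 1.9643; the wedge equals the tax, 22.
DWL = ½ × 1.9643 × 22 = 21.61.

21.61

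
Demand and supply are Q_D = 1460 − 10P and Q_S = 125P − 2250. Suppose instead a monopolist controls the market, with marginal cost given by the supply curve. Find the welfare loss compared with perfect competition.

In inverse form: demand P = 146 − 0.1Q, supply P = 18 + 0.008Q.
Competitive equilibrium: 146 − 0.1Q = 18 + 0.008Q → Q* = 1185.185185, P* = 27.481481.
Marginal revenue: MR = 146 − 0.2Q. Set MR = MC: 146 − 0.2Q = 18 + 0.008Q → Q_m = 615.384615.
Price P_m = 146 − 0.1·615.384615 = 84.461539; MC(Q_m) = 18 + 0.008·615.384615 = 22.923077.
Competitive Q* = 1185.185185, so ΔQ = 569.80057; wedge = 84.461539 − 22.923077 = 61.538462.
Deadweight loss = ½ × 569.80057 × 61.538462 = 17532.33.

17532.33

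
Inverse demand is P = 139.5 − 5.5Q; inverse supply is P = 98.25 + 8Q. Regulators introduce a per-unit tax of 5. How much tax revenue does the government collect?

13.43

Competitive equilibrium: 139.5 − 5.5Q = 98.25 + 8Q → Q* = 3.0556, P* = 122.6944.
With the tax, the buyer price exceeds the seller price by 5: (139.5 − 5.5Q) − (98.25 + 8Q) = 5 → Q' = 2.6852.
Tax revenue = 5 × 2.6852 = 13.43.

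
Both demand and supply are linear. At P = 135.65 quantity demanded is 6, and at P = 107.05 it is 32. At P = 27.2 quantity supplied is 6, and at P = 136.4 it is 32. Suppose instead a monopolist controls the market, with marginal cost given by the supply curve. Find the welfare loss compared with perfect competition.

Demand slope = (107.05 − 135.65)/(32 − 6) = −1.1, so P = 142.25 − 1.1Q.
Supply slope = (136.4 − 27.2)/(32 − 6) = 4.2, so P = 2 + 4.2Q.
Competitive equilibrium: 142.25 − 1.1Q = 2 + 4.2Q → Q* = 26.4623, P* = 113.1415.
Marginal revenue: MR = 142.25 − 2.2Q. Set MR = MC: 142.25 − 2.2Q = 2 + 4.2Q → Q_m = 21.9141.
Price P_m = 142.25 − 1.1·21.9141 = 118.1445; MC(Q_m) = 2 + 4.2·21.9141 = 94.0392.
Competitive Q* = 26.4623, so ΔQ = 4.5482; wedge = 118.1445 − 94.0392 = 24.1053.
The triangle = ½ × 4.5482 × 24.1053 = 54.82.

54.82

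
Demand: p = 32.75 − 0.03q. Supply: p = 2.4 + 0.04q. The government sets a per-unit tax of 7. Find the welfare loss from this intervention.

Competitive equilibrium: 32.75 − 0.03q = 2.4 + 0.04q → q* = 433.5714, p* = 19.7429.
With the tax, the buyer price exceeds the seller price by 7: (32.75 − 0.03q) − (2.4 + 0.04q) = 7 → q' = 333.5714.
Δq = 433.5714 − 333.5714 = 100; the wedge equals the tax, 7.
Welfare loss = ½ × 100 × 7 = 350.

350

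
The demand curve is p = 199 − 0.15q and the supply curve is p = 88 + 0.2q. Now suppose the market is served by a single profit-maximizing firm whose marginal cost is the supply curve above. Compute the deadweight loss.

Competitive equilibrium: 199 − 0.15q = 88 + 0.2q → q* = 317.1429, p* = 151.4286.
Marginal revenue: MR = 199 − 0.3q. Set MR = MC: 199 − 0.3q = 88 + 0.2q → q_m = 222.
Price p_m = 199 − 0.15·222 = 165.7; MC(q_m) = 88 + 0.2·222 = 132.4.
Competitive q* = 317.1429, so Δq = 95.1429; wedge = 165.7 − 132.4 = 33.3.
DWL = ½ × 95.1429 × 33.3 = 1584.13.

1584.13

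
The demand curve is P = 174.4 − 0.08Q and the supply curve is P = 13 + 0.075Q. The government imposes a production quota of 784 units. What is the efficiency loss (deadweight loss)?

Competitive equilibrium: 174.4 − 0.08Q = 13 + 0.075Q → Q* = 1041.2903, P* = 91.0968.
At Q = 784: demand price = 174.4 − 0.08·784 = 111.68; supply price = 13 + 0.075·784 = 71.8.
ΔQ = 1041.2903 − 784 = 257.2903; wedge = 111.68 − 71.8 = 39.88.
Welfare loss = ½ × 257.2903 × 39.88 = 5130.37.

5130.37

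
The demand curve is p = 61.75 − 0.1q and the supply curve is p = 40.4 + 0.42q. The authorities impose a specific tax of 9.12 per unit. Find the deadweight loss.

79.98

Competitive equilibrium: 61.75 − 0.1q = 40.4 + 0.42q → q* = 41.0577, p* = 57.6442.
With the tax, the buyer price exceeds the seller price by 9.12: (61.75 − 0.1q) − (40.4 + 0.42q) = 9.12 → q' = 23.5192.
Δq = 41.0577 − 23.5192 = 17.5385; the wedge equals the tax, 9.12.
The triangle = ½ × 17.5385 × 9.12 = 79.98.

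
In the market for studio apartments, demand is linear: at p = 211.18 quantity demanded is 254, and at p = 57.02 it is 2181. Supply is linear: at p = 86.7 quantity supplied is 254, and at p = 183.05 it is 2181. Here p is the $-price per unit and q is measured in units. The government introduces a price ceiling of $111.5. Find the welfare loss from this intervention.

Demand slope = (57.02 − 211.18)/(2181 − 254) = −0.08, so p = 231.5 − 0.08q.
Supply slope = (183.05 − 86.7)/(2181 − 254) = 0.05, so p = 74 + 0.05q.
Competitive equilibrium: 231.5 − 0.08q = 74 + 0.05q → q* = 1211.53846, p* = 134.57692.
At the ceiling p = 111.5, quantity supplied = (111.5 − 74)/0.05 = 750.
Willingness to pay at q' = 750: 231.5 − 0.08·750 = 171.5.
Δq = 1211.53846 − 750 = 461.53846; wedge = 171.5 − 111.5 = 60.
Deadweight loss = ½ × 461.53846 × 60 = $13846.15.

$13846.15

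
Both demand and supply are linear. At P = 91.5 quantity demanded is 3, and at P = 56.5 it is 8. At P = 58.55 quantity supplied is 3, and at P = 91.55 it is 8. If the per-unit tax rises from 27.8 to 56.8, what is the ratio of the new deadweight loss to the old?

Demand slope = (56.5 − 91.5)/(8 − 3) = −7, so P = 112.5 − 7Q.
Supply slope = (91.55 − 58.55)/(8 − 3) = 6.6, so P = 38.75 + 6.6Q.
Competitive equilibrium: 112.5 − 7Q = 38.75 + 6.6Q → Q* = 5.4228, P* = 74.5404.
For a per-unit tax t: ΔQ = t/13.6, so DWL = ½·t·(t/13.6) = t²/27.2.
At t = 27.8: DWL = 28.413. At t = 56.8: DWL = 118.612.
Ratio = (56.8/27.8)² = 4.175.

4.175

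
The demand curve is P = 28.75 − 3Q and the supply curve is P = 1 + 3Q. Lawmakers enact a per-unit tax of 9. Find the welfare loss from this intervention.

Competitive equilibrium: 28.75 − 3Q = 1 + 3Q → Q* = 4.625, P* = 14.875.
With the tax, the buyer price exceeds the seller price by 9: (28.75 − 3Q) − (1 + 3Q) = 9 → Q' = 3.125.
ΔQ = 4.625 − 3.125 = 1.5; the wedge equals the tax, 9.
Deadweight loss = ½ × 1.5 × 9 = 6.75.

6.75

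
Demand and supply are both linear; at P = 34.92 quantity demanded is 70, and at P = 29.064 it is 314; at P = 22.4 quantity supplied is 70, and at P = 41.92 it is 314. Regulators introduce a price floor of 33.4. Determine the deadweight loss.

169.25

Demand slope = (29.064 − 34.92)/(314 − 70) = −0.024, so P = 36.6 − 0.024Q.
Supply slope = (41.92 − 22.4)/(314 − 70) = 0.08, so P = 16.8 + 0.08Q.
Competitive equilibrium: 36.6 − 0.024Q = 16.8 + 0.08Q → Q* = 190.3846, P* = 32.0308.
At the floor P = 33.4, quantity demanded = (36.6 − 33.4)/0.024 = 133.3333.
Sellers' marginal cost at Q' = 133.3333: 16.8 + 0.08·133.3333 = 27.4667.
ΔQ = 190.3846 − 133.3333 = 57.0513; wedge = 33.4 − 27.4667 = 5.9333.
The triangle = ½ × 57.0513 × 5.9333 = 169.25.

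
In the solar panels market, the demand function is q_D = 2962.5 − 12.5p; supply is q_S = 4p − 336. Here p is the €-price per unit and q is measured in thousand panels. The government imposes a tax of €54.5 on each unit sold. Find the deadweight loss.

In inverse form: demand p = 237 − 0.08q, supply p = 84 + 0.25q.
Competitive equilibrium: 237 − 0.08q = 84 + 0.25q → q* = 463.6364, p* = 199.9091.
With the tax, the buyer price exceeds the seller price by 54.5: (237 − 0.08q) − (84 + 0.25q) = 54.5 → q' = 298.4848.
Δq = 463.6364 − 298.4848 = 165.1516; the wedge equals the tax, 54.5.
Deadweight loss = ½ × 165.1516 × 54.5 = €4500.38 thousand.

€4500.38 thousand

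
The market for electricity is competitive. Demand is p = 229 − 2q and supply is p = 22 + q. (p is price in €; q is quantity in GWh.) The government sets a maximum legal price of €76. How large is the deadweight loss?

€337.50

Competitive equilibrium: 229 − 2q = 22 + q → q* = 69, p* = 91.
At the ceiling p = 76, quantity supplied = (76 − 22)/1 = 54.
Willingness to pay at q' = 54: 229 − 2·54 = 121.
Δq = 69 − 54 = 15; wedge = 121 − 76 = 45.
Deadweight loss = ½ × 15 × 45 = €337.50.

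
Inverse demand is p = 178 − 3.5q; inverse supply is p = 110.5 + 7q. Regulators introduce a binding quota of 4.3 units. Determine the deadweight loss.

Competitive equilibrium: 178 − 3.5q = 110.5 + 7q → q* = 6.4286, p* = 155.5.
At q = 4.3: demand price = 178 − 3.5·4.3 = 162.95; supply price = 110.5 + 7·4.3 = 140.6.
Δq = 6.4286 − 4.3 = 2.1286; wedge = 162.95 − 140.6 = 22.35.
Welfare loss = ½ × 2.1286 × 22.35 = 23.79.

23.79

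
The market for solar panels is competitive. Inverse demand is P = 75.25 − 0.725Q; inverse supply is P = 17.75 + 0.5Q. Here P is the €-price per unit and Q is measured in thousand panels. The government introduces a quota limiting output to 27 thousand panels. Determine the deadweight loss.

€243.50 thousand

Competitive equilibrium: 75.25 − 0.725Q = 17.75 + 0.5Q → Q* = 46.9388, P* = 41.2194.
At Q = 27: demand price = 75.25 − 0.725·27 = 55.675; supply price = 17.75 + 0.5·27 = 31.25.
ΔQ = 46.9388 − 27 = 19.9388; wedge = 55.675 − 31.25 = 24.425.
Deadweight loss = ½ × 19.9388 × 24.425 = €243.50 thousand.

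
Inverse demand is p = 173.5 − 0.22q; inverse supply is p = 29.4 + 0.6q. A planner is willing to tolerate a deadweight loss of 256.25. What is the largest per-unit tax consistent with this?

20.5

Competitive equilibrium: 173.5 − 0.22q = 29.4 + 0.6q → q* = 175.7317, p* = 134.839.
A tax t gives Δq = t/0.82 and wedge t, so DWL = t²/1.64.
t²/1.64 = 256.25 → t² = 420.25 → t = 20.5.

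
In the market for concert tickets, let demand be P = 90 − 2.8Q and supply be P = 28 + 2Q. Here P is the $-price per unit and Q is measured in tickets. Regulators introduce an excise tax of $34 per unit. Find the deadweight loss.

Competitive equilibrium: 90 − 2.8Q = 28 + 2Q → Q* = 12.9167, P* = 53.8333.
With the tax, the buyer price exceeds the seller price by 34: (90 − 2.8Q) − (28 + 2Q) = 34 → Q' = 5.8333.
ΔQ = 12.9167 − 5.8333 = 7.0834; the wedge equals the tax, 34.
DWL = ½ × 7.0834 × 34 = $120.42.

$120.42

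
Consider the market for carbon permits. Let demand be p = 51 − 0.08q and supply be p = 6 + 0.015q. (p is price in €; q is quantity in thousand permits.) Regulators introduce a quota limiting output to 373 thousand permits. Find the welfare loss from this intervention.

€481.52 thousand

Competitive equilibrium: 51 − 0.08q = 6 + 0.015q → q* = 473.6842, p* = 13.1053.
At q = 373: demand price = 51 − 0.08·373 = 21.16; supply price = 6 + 0.015·373 = 11.595.
Δq = 473.6842 − 373 = 100.6842; wedge = 21.16 − 11.595 = 9.565.
DWL = ½ × 100.6842 × 9.565 = €481.52 thousand.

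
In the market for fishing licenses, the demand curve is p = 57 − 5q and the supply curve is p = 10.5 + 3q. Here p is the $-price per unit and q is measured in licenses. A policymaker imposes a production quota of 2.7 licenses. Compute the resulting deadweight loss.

Competitive equilibrium: 57 − 5q = 10.5 + 3q → q* = 5.8125, p* = 27.9375.
At q = 2.7: demand price = 57 − 5·2.7 = 43.5; supply price = 10.5 + 3·2.7 = 18.6.
Δq = 5.8125 − 2.7 = 3.1125; wedge = 43.5 − 18.6 = 24.9.
DWL = ½ × 3.1125 × 24.9 = $38.75.

$38.75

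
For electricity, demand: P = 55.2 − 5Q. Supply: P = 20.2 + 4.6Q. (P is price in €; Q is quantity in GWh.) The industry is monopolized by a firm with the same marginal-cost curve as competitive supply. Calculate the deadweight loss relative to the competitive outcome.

€7.48

Competitive equilibrium: 55.2 − 5Q = 20.2 + 4.6Q → Q* = 3.6458, P* = 36.9708.
Marginal revenue: MR = 55.2 − 10Q. Set MR = MC: 55.2 − 10Q = 20.2 + 4.6Q → Q_m = 2.3973.
Price P_m = 55.2 − 5·2.3973 = 43.2135; MC(Q_m) = 20.2 + 4.6·2.3973 = 31.2276.
Competitive Q* = 3.6458, so ΔQ = 1.2485; wedge = 43.2135 − 31.2276 = 11.9859.
Welfare loss = ½ × 1.2485 × 11.9859 = €7.48.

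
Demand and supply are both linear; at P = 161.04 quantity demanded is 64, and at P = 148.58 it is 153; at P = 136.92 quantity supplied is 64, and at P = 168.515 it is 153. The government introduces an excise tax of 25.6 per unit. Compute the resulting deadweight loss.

Demand slope = (148.58 − 161.04)/(153 − 64) = −0.14, so P = 170 − 0.14Q.
Supply slope = (168.515 − 136.92)/(153 − 64) = 0.355, so P = 114.2 + 0.355Q.
Competitive equilibrium: 170 − 0.14Q = 114.2 + 0.355Q → Q* = 112.7273, P* = 154.2182.
With the tax, the buyer price exceeds the seller price by 25.6: (170 − 0.14Q) − (114.2 + 0.355Q) = 25.6 → Q' = 61.0101.
ΔQ = 112.7273 − 61.0101 = 51.7172; the wedge equals the tax, 25.6.
DWL = ½ × 51.7172 × 25.6 = 661.98.

661.98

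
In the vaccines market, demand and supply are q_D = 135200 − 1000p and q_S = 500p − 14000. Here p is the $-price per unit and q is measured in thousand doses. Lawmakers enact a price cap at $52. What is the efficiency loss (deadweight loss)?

In inverse form: demand p = 135.2 − 0.001q, supply p = 28 + 0.002q.
Competitive equilibrium: 135.2 − 0.001q = 28 + 0.002q → q* = 35733.3333, p* = 99.4667.
At the ceiling p = 52, quantity supplied = (52 − 28)/0.002 = 12000.
Willingness to pay at q' = 12000: 135.2 − 0.001·12000 = 123.2.
Δq = 35733.3333 − 12000 = 23733.3333; wedge = 123.2 − 52 = 71.2.
The triangle = ½ × 23733.3333 × 71.2 = $844906.67 thousand.

$844906.67 thousand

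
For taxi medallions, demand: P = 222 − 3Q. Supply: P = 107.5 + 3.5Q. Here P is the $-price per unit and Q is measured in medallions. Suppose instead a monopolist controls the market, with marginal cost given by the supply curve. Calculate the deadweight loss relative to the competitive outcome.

Competitive equilibrium: 222 − 3Q = 107.5 + 3.5Q → Q* = 17.6154, P* = 169.1538.
Marginal revenue: MR = 222 − 6Q. Set MR = MC: 222 − 6Q = 107.5 + 3.5Q → Q_m = 12.0526.
Price P_m = 222 − 3·12.0526 = 185.8422; MC(Q_m) = 107.5 + 3.5·12.0526 = 149.6841.
Competitive Q* = 17.6154, so ΔQ = 5.5628; wedge = 185.8422 − 149.6841 = 36.1581.
The triangle = ½ × 5.5628 × 36.1581 = $100.57.

$100.57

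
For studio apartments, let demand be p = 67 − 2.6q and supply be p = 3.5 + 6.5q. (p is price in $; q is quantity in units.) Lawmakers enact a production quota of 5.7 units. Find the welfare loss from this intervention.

$7.43

Competitive equilibrium: 67 − 2.6q = 3.5 + 6.5q → q* = 6.978, p* = 48.8571.
At q = 5.7: demand price = 67 − 2.6·5.7 = 52.18; supply price = 3.5 + 6.5·5.7 = 40.55.
Δq = 6.978 − 5.7 = 1.278; wedge = 52.18 − 40.55 = 11.63.
DWL = ½ × 1.278 × 11.63 = $7.43.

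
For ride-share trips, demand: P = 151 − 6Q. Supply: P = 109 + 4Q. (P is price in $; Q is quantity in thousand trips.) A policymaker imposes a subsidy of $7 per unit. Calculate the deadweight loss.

$2.45 thousand

Competitive equilibrium: 151 − 6Q = 109 + 4Q → Q* = 4.2, P* = 125.8.
The subsidy lowers effective supply by 7: P = 102 + 4Q.
New quantity: 151 − 6Q = 102 + 4Q → Q' = 4.9.
Overproduction ΔQ = 4.9 − 4.2 = 0.7; wedge = subsidy = 7.
The triangle = ½ × 0.7 × 7 = $2.45 thousand.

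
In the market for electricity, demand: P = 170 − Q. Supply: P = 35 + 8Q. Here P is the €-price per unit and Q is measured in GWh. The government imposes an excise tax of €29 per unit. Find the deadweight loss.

€46.72

Competitive equilibrium: 170 − Q = 35 + 8Q → Q* = 15, P* = 155.
With the tax, the buyer price exceeds the seller price by 29: (170 − Q) − (35 + 8Q) = 29 → Q' = 11.7778.
ΔQ = 15 − 11.7778 = 3.2222; the wedge equals the tax, 29.
Deadweight loss = ½ × 3.2222 × 29 = €46.72.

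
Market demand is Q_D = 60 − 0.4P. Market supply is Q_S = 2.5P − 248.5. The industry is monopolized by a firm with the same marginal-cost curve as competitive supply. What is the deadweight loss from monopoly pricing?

94.62

In inverse form: demand P = 150 − 2.5Q, supply P = 99.4 + 0.4Q.
Competitive equilibrium: 150 − 2.5Q = 99.4 + 0.4Q → Q* = 17.4483, P* = 106.3793.
Marginal revenue: MR = 150 − 5Q. Set MR = MC: 150 − 5Q = 99.4 + 0.4Q → Q_m = 9.3704.
Price P_m = 150 − 2.5·9.3704 = 126.574; MC(Q_m) = 99.4 + 0.4·9.3704 = 103.1482.
Competitive Q* = 17.4483, so ΔQ = 8.0779; wedge = 126.574 − 103.1482 = 23.4258.
Deadweight loss = ½ × 8.0779 × 23.4258 = 94.62.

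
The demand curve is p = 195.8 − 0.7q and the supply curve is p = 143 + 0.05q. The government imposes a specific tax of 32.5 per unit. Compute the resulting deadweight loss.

Competitive equilibrium: 195.8 − 0.7q = 143 + 0.05q → q* = 70.4, p* = 146.52.
With the tax, the buyer price exceeds the seller price by 32.5: (195.8 − 0.7q) − (143 + 0.05q) = 32.5 → q' = 27.0667.
Δq = 70.4 − 27.0667 = 43.3333; the wedge equals the tax, 32.5.
The triangle = ½ × 43.3333 × 32.5 = 704.17.

704.17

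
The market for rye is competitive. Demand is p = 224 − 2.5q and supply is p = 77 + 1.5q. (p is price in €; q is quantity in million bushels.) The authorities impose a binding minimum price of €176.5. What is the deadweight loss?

€630.125 million

Competitive equilibrium: 224 − 2.5q = 77 + 1.5q → q* = 36.75, p* = 132.125.
At the floor p = 176.5, quantity demanded = (224 − 176.5)/2.5 = 19.
Sellers' marginal cost at q' = 19: 77 + 1.5·19 = 105.5.
Δq = 36.75 − 19 = 17.75; wedge = 176.5 − 105.5 = 71.
Welfare loss = ½ × 17.75 × 71 = €630.125 million.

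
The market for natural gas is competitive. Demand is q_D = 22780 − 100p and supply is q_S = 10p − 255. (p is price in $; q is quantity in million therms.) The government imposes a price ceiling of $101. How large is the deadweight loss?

$64638.92 million

In inverse form: demand p = 227.8 − 0.01q, supply p = 25.5 + 0.1q.
Competitive equilibrium: 227.8 − 0.01q = 25.5 + 0.1q → q* = 1839.0909, p* = 209.4091.
At the ceiling p = 101, quantity supplied = (101 − 25.5)/0.1 = 755.
Willingness to pay at q' = 755: 227.8 − 0.01·755 = 220.25.
Δq = 1839.0909 − 755 = 1084.0909; wedge = 220.25 − 101 = 119.25.
Deadweight loss = ½ × 1084.0909 × 119.25 = $64638.92 million.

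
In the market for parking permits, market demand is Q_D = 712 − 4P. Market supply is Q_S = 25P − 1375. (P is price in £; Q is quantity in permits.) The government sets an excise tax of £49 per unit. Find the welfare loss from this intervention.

In inverse form: demand P = 178 − 0.25Q, supply P = 55 + 0.04Q.
Competitive equilibrium: 178 − 0.25Q = 55 + 0.04Q → Q* = 424.13793, P* = 71.96552.
With the tax, the buyer price exceeds the seller price by 49: (178 − 0.25Q) − (55 + 0.04Q) = 49 → Q' = 255.17241.
ΔQ = 424.13793 − 255.17241 = 168.96552; the wedge equals the tax, 49.
Deadweight loss = ½ × 168.96552 × 49 = £4139.66.

£4139.66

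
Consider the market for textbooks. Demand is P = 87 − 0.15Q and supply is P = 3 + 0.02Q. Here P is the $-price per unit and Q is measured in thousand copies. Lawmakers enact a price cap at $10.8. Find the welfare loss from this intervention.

$921.44 thousand

Competitive equilibrium: 87 − 0.15Q = 3 + 0.02Q → Q* = 494.1176, P* = 12.8824.
At the ceiling P = 10.8, quantity supplied = (10.8 − 3)/0.02 = 390.
Willingness to pay at Q' = 390: 87 − 0.15·390 = 28.5.
ΔQ = 494.1176 − 390 = 104.1176; wedge = 28.5 − 10.8 = 17.7.
DWL = ½ × 104.1176 × 17.7 = $921.44 thousand.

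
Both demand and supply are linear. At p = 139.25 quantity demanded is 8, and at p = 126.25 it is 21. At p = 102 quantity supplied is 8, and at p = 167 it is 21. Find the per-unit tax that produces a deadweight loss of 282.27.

58.2

Demand slope = (126.25 − 139.25)/(21 − 8) = −1, so p = 147.25 − q.
Supply slope = (167 − 102)/(21 − 8) = 5, so p = 62 + 5q.
Competitive equilibrium: 147.25 − q = 62 + 5q → q* = 14.2083, p* = 133.0417.
A tax t gives Δq = t/6 and wedge t, so DWL = t²/12.
t²/12 = 282.27 → t² = 3387.24 → t = 58.2.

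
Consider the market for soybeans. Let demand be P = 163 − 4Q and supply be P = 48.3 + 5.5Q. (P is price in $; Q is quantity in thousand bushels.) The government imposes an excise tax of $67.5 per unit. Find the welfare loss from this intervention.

$239.80 thousand

Competitive equilibrium: 163 − 4Q = 48.3 + 5.5Q → Q* = 12.0737, P* = 114.7053.
With the tax, the buyer price exceeds the seller price by 67.5: (163 − 4Q) − (48.3 + 5.5Q) = 67.5 → Q' = 4.9684.
ΔQ = 12.0737 − 4.9684 = 7.1053; the wedge equals the tax, 67.5.
DWL = ½ × 7.1053 × 67.5 = $239.80 thousand.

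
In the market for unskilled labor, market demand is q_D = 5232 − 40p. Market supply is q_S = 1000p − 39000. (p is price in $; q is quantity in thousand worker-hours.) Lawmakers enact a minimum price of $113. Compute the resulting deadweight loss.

In inverse form: demand p = 130.8 − 0.025q, supply p = 39 + 0.001q.
Competitive equilibrium: 130.8 − 0.025q = 39 + 0.001q → q* = 3530.7692, p* = 42.5308.
At the floor p = 113, quantity demanded = (130.8 − 113)/0.025 = 712.
Sellers' marginal cost at q' = 712: 39 + 0.001·712 = 39.712.
Δq = 3530.7692 − 712 = 2818.7692; wedge = 113 − 39.712 = 73.288.
Welfare loss = ½ × 2818.7692 × 73.288 = $103290.98 thousand.

$103290.98 thousand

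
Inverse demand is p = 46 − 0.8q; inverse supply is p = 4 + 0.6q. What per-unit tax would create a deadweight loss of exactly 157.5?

21

Competitive equilibrium: 46 − 0.8q = 4 + 0.6q → q* = 30, p* = 22.
A tax t gives Δq = t/1.4 and wedge t, so DWL = t²/2.8.
t²/2.8 = 157.5 → t² = 441 → t = 21.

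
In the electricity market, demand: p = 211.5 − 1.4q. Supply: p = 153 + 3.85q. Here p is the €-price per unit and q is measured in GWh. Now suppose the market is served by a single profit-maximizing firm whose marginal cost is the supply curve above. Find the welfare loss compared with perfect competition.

€14.45

Competitive equilibrium: 211.5 − 1.4q = 153 + 3.85q → q* = 11.1429, p* = 195.9.
Marginal revenue: MR = 211.5 − 2.8q. Set MR = MC: 211.5 − 2.8q = 153 + 3.85q → q_m = 8.797.
Price p_m = 211.5 − 1.4·8.797 = 199.1842; MC(q_m) = 153 + 3.85·8.797 = 186.8685.
Competitive q* = 11.1429, so Δq = 2.3459; wedge = 199.1842 − 186.8685 = 12.3157.
Welfare loss = ½ × 2.3459 × 12.3157 = €14.45.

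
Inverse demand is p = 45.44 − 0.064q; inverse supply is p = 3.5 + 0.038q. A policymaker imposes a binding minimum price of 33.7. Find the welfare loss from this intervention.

2645.12

Competitive equilibrium: 45.44 − 0.064q = 3.5 + 0.038q → q* = 411.1765, p* = 19.1247.
At the floor p = 33.7, quantity demanded = (45.44 − 33.7)/0.064 = 183.4375.
Sellers' marginal cost at q' = 183.4375: 3.5 + 0.038·183.4375 = 10.4706.
Δq = 411.1765 − 183.4375 = 227.739; wedge = 33.7 − 10.4706 = 23.2294.
Deadweight loss = ½ × 227.739 × 23.2294 = 2645.12.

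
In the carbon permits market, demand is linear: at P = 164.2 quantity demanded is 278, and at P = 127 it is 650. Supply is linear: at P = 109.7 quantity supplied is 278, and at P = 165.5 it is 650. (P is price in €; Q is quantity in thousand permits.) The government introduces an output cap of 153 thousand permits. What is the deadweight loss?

Demand slope = (127 − 164.2)/(650 − 278) = −0.1, so P = 192 − 0.1Q.
Supply slope = (165.5 − 109.7)/(650 − 278) = 0.15, so P = 68 + 0.15Q.
Competitive equilibrium: 192 − 0.1Q = 68 + 0.15Q → Q* = 496, P* = 142.4.
At Q = 153: demand price = 192 − 0.1·153 = 176.7; supply price = 68 + 0.15·153 = 90.95.
ΔQ = 496 − 153 = 343; wedge = 176.7 − 90.95 = 85.75.
The triangle = ½ × 343 × 85.75 = €14706.125 thousand.

€14706.125 thousand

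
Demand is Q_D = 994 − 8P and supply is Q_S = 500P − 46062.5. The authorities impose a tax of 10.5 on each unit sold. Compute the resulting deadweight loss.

In inverse form: demand P = 124.25 − 0.125Q, supply P = 92.125 + 0.002Q.
Competitive equilibrium: 124.25 − 0.125Q = 92.125 + 0.002Q → Q* = 252.9528, P* = 92.6309.
With the tax, the buyer price exceeds the seller price by 10.5: (124.25 − 0.125Q) − (92.125 + 0.002Q) = 10.5 → Q' = 170.2756.
ΔQ = 252.9528 − 170.2756 = 82.6772; the wedge equals the tax, 10.5.
Deadweight loss = ½ × 82.6772 × 10.5 = 434.06.

434.06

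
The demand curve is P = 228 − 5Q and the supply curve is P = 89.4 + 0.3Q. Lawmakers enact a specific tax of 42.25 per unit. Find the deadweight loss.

Competitive equilibrium: 228 − 5Q = 89.4 + 0.3Q → Q* = 26.1509, P* = 97.2453.
With the tax, the buyer price exceeds the seller price by 42.25: (228 − 5Q) − (89.4 + 0.3Q) = 42.25 → Q' = 18.1792.
ΔQ = 26.1509 − 18.1792 = 7.9717; the wedge equals the tax, 42.25.
The triangle = ½ × 7.9717 × 42.25 = 168.40.

168.40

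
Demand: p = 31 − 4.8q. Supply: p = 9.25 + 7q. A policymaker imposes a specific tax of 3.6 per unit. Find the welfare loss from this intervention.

0.55

Competitive equilibrium: 31 − 4.8q = 9.25 + 7q → q* = 1.8432, p* = 22.1525.
With the tax, the buyer price exceeds the seller price by 3.6: (31 − 4.8q) − (9.25 + 7q) = 3.6 → q' = 1.5381.
Δq = 1.8432 − 1.5381 = 0.3051; the wedge equals the tax, 3.6.
The triangle = ½ × 0.3051 × 3.6 = 0.55.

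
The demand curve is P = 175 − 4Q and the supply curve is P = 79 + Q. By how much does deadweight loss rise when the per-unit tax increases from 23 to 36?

76.70

Competitive equilibrium: 175 − 4Q = 79 + Q → Q* = 19.2, P* = 98.2.
For a per-unit tax t: ΔQ = t/5, so DWL = ½·t·(t/5) = t²/10.
At t = 23: DWL = 52.9. At t = 36: DWL = 129.6.
Increase = 129.6 − 52.9 = 76.70.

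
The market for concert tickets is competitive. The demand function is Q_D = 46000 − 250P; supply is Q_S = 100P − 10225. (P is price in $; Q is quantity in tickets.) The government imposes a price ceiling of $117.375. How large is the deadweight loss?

$131047.52

In inverse form: demand P = 184 − 0.004Q, supply P = 102.25 + 0.01Q.
Competitive equilibrium: 184 − 0.004Q = 102.25 + 0.01Q → Q* = 5839.2857, P* = 160.6429.
At the ceiling P = 117.375, quantity supplied = (117.375 − 102.25)/0.01 = 1512.5.
Willingness to pay at Q' = 1512.5: 184 − 0.004·1512.5 = 177.95.
ΔQ = 5839.2857 − 1512.5 = 4326.7857; wedge = 177.95 − 117.375 = 60.575.
DWL = ½ × 4326.7857 × 60.575 = $131047.52.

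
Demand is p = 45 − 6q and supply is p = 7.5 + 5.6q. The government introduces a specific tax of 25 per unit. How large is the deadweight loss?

26.94

Competitive equilibrium: 45 − 6q = 7.5 + 5.6q → q* = 3.2328, p* = 25.6034.
With the tax, the buyer price exceeds the seller price by 25: (45 − 6q) − (7.5 + 5.6q) = 25 → q' = 1.0776.
Δq = 3.2328 − 1.0776 = 2.1552; the wedge equals the tax, 25.
Deadweight loss = ½ × 2.1552 × 25 = 26.94.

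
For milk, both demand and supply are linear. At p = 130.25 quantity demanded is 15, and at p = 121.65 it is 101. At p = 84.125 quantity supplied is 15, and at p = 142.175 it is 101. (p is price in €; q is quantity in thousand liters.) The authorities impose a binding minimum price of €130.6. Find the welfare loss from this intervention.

Demand slope = (121.65 − 130.25)/(101 − 15) = −0.1, so p = 131.75 − 0.1q.
Supply slope = (142.175 − 84.125)/(101 − 15) = 0.675, so p = 74 + 0.675q.
Competitive equilibrium: 131.75 − 0.1q = 74 + 0.675q → q* = 74.51613, p* = 124.29839.
At the floor p = 130.6, quantity demanded = (131.75 − 130.6)/0.1 = 11.5.
Sellers' marginal cost at q' = 11.5: 74 + 0.675·11.5 = 81.7625.
Δq = 74.51613 − 11.5 = 63.01613; wedge = 130.6 − 81.7625 = 48.8375.
DWL = ½ × 63.01613 × 48.8375 = €1538.78 thousand.

€1538.78 thousand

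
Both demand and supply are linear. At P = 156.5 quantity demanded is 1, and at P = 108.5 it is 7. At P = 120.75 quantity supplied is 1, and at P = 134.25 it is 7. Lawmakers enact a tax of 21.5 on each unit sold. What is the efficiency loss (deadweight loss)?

Demand slope = (108.5 − 156.5)/(7 − 1) = −8, so P = 164.5 − 8Q.
Supply slope = (134.25 − 120.75)/(7 − 1) = 2.25, so P = 118.5 + 2.25Q.
Competitive equilibrium: 164.5 − 8Q = 118.5 + 2.25Q → Q* = 4.4878, P* = 128.5976.
With the tax, the buyer price exceeds the seller price by 21.5: (164.5 − 8Q) − (118.5 + 2.25Q) = 21.5 → Q' = 2.3902.
ΔQ = 4.4878 − 2.3902 = 2.0976; the wedge equals the tax, 21.5.
The triangle = ½ × 2.0976 × 21.5 = 22.55.

22.55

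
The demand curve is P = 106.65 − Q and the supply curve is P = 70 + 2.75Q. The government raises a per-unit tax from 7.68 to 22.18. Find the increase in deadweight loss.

57.73

Competitive equilibrium: 106.65 − Q = 70 + 2.75Q → Q* = 9.7733, P* = 96.8767.
For a per-unit tax t: ΔQ = t/3.75, so DWL = ½·t·(t/3.75) = t²/7.5.
At t = 7.68: DWL = 7.864. At t = 22.18: DWL = 65.594.
Increase = 65.594 − 7.864 = 57.73.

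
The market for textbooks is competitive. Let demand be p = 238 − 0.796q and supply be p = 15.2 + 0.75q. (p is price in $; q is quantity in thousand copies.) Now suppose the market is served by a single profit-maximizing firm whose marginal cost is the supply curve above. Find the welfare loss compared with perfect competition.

$1854.57 thousand

Competitive equilibrium: 238 − 0.796q = 15.2 + 0.75q → q* = 144.1138, p* = 123.2854.
Marginal revenue: MR = 238 − 1.592q. Set MR = MC: 238 − 1.592q = 15.2 + 0.75q → q_m = 95.1324.
Price p_m = 238 − 0.796·95.1324 = 162.2746; MC(q_m) = 15.2 + 0.75·95.1324 = 86.5493.
Competitive q* = 144.1138, so Δq = 48.9814; wedge = 162.2746 − 86.5493 = 75.7253.
The triangle = ½ × 48.9814 × 75.7253 = $1854.57 thousand.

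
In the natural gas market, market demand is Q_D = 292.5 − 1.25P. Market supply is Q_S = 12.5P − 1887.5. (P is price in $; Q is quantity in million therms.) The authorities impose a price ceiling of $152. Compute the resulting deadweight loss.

$2945.45 million

In inverse form: demand P = 234 − 0.8Q, supply P = 151 + 0.08Q.
Competitive equilibrium: 234 − 0.8Q = 151 + 0.08Q → Q* = 94.31818, P* = 158.54545.
At the ceiling P = 152, quantity supplied = (152 − 151)/0.08 = 12.5.
Willingness to pay at Q' = 12.5: 234 − 0.8·12.5 = 224.
ΔQ = 94.31818 − 12.5 = 81.81818; wedge = 224 − 152 = 72.
Welfare loss = ½ × 81.81818 × 72 = $2945.45 million.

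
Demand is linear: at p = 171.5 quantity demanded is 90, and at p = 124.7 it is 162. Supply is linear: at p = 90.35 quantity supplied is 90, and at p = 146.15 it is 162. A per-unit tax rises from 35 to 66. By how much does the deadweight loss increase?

Demand slope = (124.7 − 171.5)/(162 − 90) = −0.65, so p = 230 − 0.65q.
Supply slope = (146.15 − 90.35)/(162 − 90) = 0.775, so p = 20.6 + 0.775q.
Competitive equilibrium: 230 − 0.65q = 20.6 + 0.775q → q* = 146.9474, p* = 134.4842.
For a per-unit tax t: Δq = t/1.425, so DWL = ½·t·(t/1.425) = t²/2.85.
At t = 35: DWL = 429.825. At t = 66: DWL = 1528.421.
Increase = 1528.421 − 429.825 = 1098.60.

1098.60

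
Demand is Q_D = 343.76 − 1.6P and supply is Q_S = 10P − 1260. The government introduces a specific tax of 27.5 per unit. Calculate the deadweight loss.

521.55

In inverse form: demand P = 214.85 − 0.625Q, supply P = 126 + 0.1Q.
Competitive equilibrium: 214.85 − 0.625Q = 126 + 0.1Q → Q* = 122.5517, P* = 138.2552.
With the tax, the buyer price exceeds the seller price by 27.5: (214.85 − 0.625Q) − (126 + 0.1Q) = 27.5 → Q' = 84.6207.
ΔQ = 122.5517 − 84.6207 = 37.931; the wedge equals the tax, 27.5.
DWL = ½ × 37.931 × 27.5 = 521.55.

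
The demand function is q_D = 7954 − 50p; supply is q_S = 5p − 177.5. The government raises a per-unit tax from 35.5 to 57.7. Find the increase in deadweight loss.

In inverse form: demand p = 159.08 − 0.02q, supply p = 35.5 + 0.2q.
Competitive equilibrium: 159.08 − 0.02q = 35.5 + 0.2q → q* = 561.7273, p* = 147.8455.
For a per-unit tax t: Δq = t/0.22, so DWL = ½·t·(t/0.22) = t²/0.44.
At t = 35.5: DWL = 2864.205. At t = 57.7: DWL = 7566.568.
Increase = 7566.568 − 2864.205 = 4702.36.

4702.36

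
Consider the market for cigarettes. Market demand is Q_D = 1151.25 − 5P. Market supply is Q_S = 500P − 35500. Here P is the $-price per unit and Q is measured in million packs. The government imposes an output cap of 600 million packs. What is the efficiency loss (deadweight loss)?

In inverse form: demand P = 230.25 − 0.2Q, supply P = 71 + 0.002Q.
Competitive equilibrium: 230.25 − 0.2Q = 71 + 0.002Q → Q* = 788.3663, P* = 72.5767.
At Q = 600: demand price = 230.25 − 0.2·600 = 110.25; supply price = 71 + 0.002·600 = 72.2.
ΔQ = 788.3663 − 600 = 188.3663; wedge = 110.25 − 72.2 = 38.05.
DWL = ½ × 188.3663 × 38.05 = $3583.67 million.

$3583.67 million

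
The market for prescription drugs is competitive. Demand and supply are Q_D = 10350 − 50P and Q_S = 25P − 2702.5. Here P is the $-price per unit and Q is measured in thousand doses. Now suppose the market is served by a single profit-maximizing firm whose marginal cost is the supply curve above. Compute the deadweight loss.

In inverse form: demand P = 207 − 0.02Q, supply P = 108.1 + 0.04Q.
Competitive equilibrium: 207 − 0.02Q = 108.1 + 0.04Q → Q* = 1648.3333, P* = 174.0333.
Marginal revenue: MR = 207 − 0.04Q. Set MR = MC: 207 − 0.04Q = 108.1 + 0.04Q → Q_m = 1236.25.
Price P_m = 207 − 0.02·1236.25 = 182.275; MC(Q_m) = 108.1 + 0.04·1236.25 = 157.55.
Competitive Q* = 1648.3333, so ΔQ = 412.0833; wedge = 182.275 − 157.55 = 24.725.
Deadweight loss = ½ × 412.0833 × 24.725 = $5094.38 thousand.

$5094.38 thousand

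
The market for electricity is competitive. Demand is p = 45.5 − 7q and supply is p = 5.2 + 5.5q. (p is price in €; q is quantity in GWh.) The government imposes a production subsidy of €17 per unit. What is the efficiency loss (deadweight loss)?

€11.56

Competitive equilibrium: 45.5 − 7q = 5.2 + 5.5q → q* = 3.224, p* = 22.932.
The subsidy lowers effective supply by 17: p = 5.5q − 11.8.
New quantity: 45.5 − 7q = 5.5q − 11.8 → q' = 4.584.
Overproduction Δq = 4.584 − 3.224 = 1.36; wedge = subsidy = 17.
DWL = ½ × 1.36 × 17 = €11.56.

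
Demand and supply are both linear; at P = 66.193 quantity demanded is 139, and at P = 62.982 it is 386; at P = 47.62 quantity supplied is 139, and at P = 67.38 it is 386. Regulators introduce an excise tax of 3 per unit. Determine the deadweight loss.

Demand slope = (62.982 − 66.193)/(386 − 139) = −0.013, so P = 68 − 0.013Q.
Supply slope = (67.38 − 47.62)/(386 − 139) = 0.08, so P = 36.5 + 0.08Q.
Competitive equilibrium: 68 − 0.013Q = 36.5 + 0.08Q → Q* = 338.7097, P* = 63.5968.
With the tax, the buyer price exceeds the seller price by 3: (68 − 0.013Q) − (36.5 + 0.08Q) = 3 → Q' = 306.4516.
ΔQ = 338.7097 − 306.4516 = 32.2581; the wedge equals the tax, 3.
Deadweight loss = ½ × 32.2581 × 3 = 48.39.

48.39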